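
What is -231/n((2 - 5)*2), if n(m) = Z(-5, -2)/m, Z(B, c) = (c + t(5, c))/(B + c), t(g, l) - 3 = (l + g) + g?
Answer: -1078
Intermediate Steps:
t(g, l) = 3 + l + 2*g (t(g, l) = 3 + ((l + g) + g) = 3 + ((g + l) + g) = 3 + (l + 2*g) = 3 + l + 2*g)
Z(B, c) = (13 + 2*c)/(B + c) (Z(B, c) = (c + (3 + c + 2*5))/(B + c) = (c + (3 + c + 10))/(B + c) = (c + (13 + c))/(B + c) = (13 + 2*c)/(B + c))
n(m) = -9/(7*m) (n(m) = ((13 + 2*(-2))/(-5 - 2))/m = ((13 - 4)/(-7))/m = (-1/7*9)/m = -9/(7*m))
-231/n((2 - 5)*2) = -231/((-9*1/(2*(2 - 5))/7)) = -231/((-9/(7*((-3*2))))) = -231/((-9/7/(-6))) = -231/((-9/7*(-1/6))) = -231/3/14 = -231*14/3 = -1078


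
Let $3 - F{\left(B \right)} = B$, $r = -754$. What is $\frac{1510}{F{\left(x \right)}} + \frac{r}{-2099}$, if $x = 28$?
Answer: $- \frac{630128}{10495} \approx -60.041$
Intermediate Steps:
$F{\left(B \right)} = 3 - B$
$\frac{1510}{F{\left(x \right)}} + \frac{r}{-2099} = \frac{1510}{3 - 28} - \frac{754}{-2099} = \frac{1510}{3 - 28} - - \frac{754}{2099} = \frac{1510}{-25} + \frac{754}{2099} = 1510 \left(- \frac{1}{25}\right) + \frac{754}{2099} = - \frac{302}{5} + \frac{754}{2099} = - \frac{630128}{10495}$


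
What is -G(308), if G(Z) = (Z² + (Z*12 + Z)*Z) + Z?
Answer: -1328404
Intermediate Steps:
G(Z) = Z + 14*Z² (G(Z) = (Z² + (12*Z + Z)*Z) + Z = (Z² + (13*Z)*Z) + Z = (Z² + 13*Z²) + Z = 14*Z² + Z = Z + 14*Z²)
-G(308) = -308*(1 + 14*308) = -308*(1 + 4312) = -308*4313 = -1*1328404 = -1328404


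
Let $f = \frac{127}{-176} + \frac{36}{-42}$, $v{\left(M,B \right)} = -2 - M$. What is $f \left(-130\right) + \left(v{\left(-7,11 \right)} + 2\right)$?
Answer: $\frac{130737}{616} \approx 212.24$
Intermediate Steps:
$f = - \frac{1945}{1232}$ ($f = 127 \left(- \frac{1}{176}\right) + 36 \left(- \frac{1}{42}\right) = - \frac{127}{176} - \frac{6}{7} = - \frac{1945}{1232} \approx -1.5787$)
$f \left(-130\right) + \left(v{\left(-7,11 \right)} + 2\right) = \left(- \frac{1945}{1232}\right) \left(-130\right) + \left(\left(-2 - -7\right) + 2\right) = \frac{126425}{616} + \left(\left(-2 + 7\right) + 2\right) = \frac{126425}{616} + \left(5 + 2\right) = \frac{126425}{616} + 7 = \frac{130737}{616}$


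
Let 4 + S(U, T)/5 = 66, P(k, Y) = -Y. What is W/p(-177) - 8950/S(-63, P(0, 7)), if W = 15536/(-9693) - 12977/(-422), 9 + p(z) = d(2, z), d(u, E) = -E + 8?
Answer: -58239175271/2028861216 ≈ -28.705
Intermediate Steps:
S(U, T) = 310 (S(U, T) = -20 + 5*66 = -20 + 330 = 310)
d(u, E) = 8 - E
p(z) = -1 - z (p(z) = -9 + (8 - z) = -1 - z)
W = 119229869/4090446 (W = 15536*(-1/9693) - 12977*(-1/422) = -15536/9693 + 12977/422 = 119229869/4090446 ≈ 29.148)
W/p(-177) - 8950/S(-63, P(0, 7)) = 119229869/(4090446*(-1 - 1*(-177))) - 8950/310 = 119229869/(4090446*(-1 + 177)) - 8950*1/310 = (119229869/4090446)/176 - 895/31 = (119229869/4090446)*(1/176) - 895/31 = 10839079/65447136 - 895/31 = -58239175271/2028861216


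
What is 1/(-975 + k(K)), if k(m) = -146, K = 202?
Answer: -1/1121 ≈ -0.00089206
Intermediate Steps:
1/(-975 + k(K)) = 1/(-975 - 146) = 1/(-1121) = -1/1121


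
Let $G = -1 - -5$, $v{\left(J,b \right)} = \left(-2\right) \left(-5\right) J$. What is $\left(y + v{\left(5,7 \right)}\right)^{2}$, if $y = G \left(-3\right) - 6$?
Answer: $1024$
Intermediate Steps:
$v{\left(J,b \right)} = 10 J$
$G = 4$ ($G = -1 + 5 = 4$)
$y = -18$ ($y = 4 \left(-3\right) - 6 = -12 - 6 = -18$)
$\left(y + v{\left(5,7 \right)}\right)^{2} = \left(-18 + 10 \cdot 5\right)^{2} = \left(-18 + 50\right)^{2} = 32^{2} = 1024$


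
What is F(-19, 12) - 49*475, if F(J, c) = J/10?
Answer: -232769/10 ≈ -23277.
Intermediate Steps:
F(J, c) = J/10 (F(J, c) = J*(⅒) = J/10)
F(-19, 12) - 49*475 = (⅒)*(-19) - 49*475 = -19/10 - 23275 = -232769/10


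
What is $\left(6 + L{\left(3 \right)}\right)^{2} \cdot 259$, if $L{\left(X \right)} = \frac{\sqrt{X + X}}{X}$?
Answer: $\frac{28490}{3} + 1036 \sqrt{6} \approx 12034.0$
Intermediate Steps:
$L{\left(X \right)} = \frac{\sqrt{2}}{\sqrt{X}}$ ($L{\left(X \right)} = \frac{\sqrt{2 X}}{X} = \frac{\sqrt{2} \sqrt{X}}{X} = \frac{\sqrt{2}}{\sqrt{X}}$)
$\left(6 + L{\left(3 \right)}\right)^{2} \cdot 259 = \left(6 + \frac{\sqrt{2}}{\sqrt{3}}\right)^{2} \cdot 259 = \left(6 + \sqrt{2} \frac{\sqrt{3}}{3}\right)^{2} \cdot 259 = \left(6 + \frac{\sqrt{6}}{3}\right)^{2} \cdot 259 = 259 \left(6 + \frac{\sqrt{6}}{3}\right)^{2}$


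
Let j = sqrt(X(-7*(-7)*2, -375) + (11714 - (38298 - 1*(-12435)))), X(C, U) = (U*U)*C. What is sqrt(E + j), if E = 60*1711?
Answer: sqrt(102660 + sqrt(13742231)) ≈ 326.14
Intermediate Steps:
E = 102660
X(C, U) = C*U**2 (X(C, U) = U**2*C = C*U**2)
j = sqrt(13742231) (j = sqrt((-7*(-7)*2)*(-375)**2 + (11714 - (38298 - 1*(-12435)))) = sqrt((49*2)*140625 + (11714 - (38298 + 12435))) = sqrt(98*140625 + (11714 - 1*50733)) = sqrt(13781250 + (11714 - 50733)) = sqrt(13781250 - 39019) = sqrt(13742231) ≈ 3707.1)
sqrt(E + j) = sqrt(102660 + sqrt(13742231))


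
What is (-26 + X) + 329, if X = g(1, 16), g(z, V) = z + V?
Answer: 320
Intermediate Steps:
g(z, V) = V + z
X = 17 (X = 16 + 1 = 17)
(-26 + X) + 329 = (-26 + 17) + 329 = -9 + 329 = 320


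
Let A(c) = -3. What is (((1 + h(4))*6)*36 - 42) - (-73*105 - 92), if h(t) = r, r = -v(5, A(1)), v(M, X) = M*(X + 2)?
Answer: 9011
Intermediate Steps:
v(M, X) = M*(2 + X)
r = 5 (r = -5*(2 - 3) = -5*(-1) = -1*(-5) = 5)
h(t) = 5
(((1 + h(4))*6)*36 - 42) - (-73*105 - 92) = (((1 + 5)*6)*36 - 42) - (-73*105 - 92) = ((6*6)*36 - 42) - (-7665 - 92) = (36*36 - 42) - 1*(-7757) = (1296 - 42) + 7757 = 1254 + 7757 = 9011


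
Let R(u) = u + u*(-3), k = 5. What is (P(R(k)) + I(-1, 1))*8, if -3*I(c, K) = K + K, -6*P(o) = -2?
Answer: -8/3 ≈ -2.6667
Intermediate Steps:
R(u) = -2*u (R(u) = u - 3*u = -2*u)
P(o) = ⅓ (P(o) = -⅙*(-2) = ⅓)
I(c, K) = -2*K/3 (I(c, K) = -(K + K)/3 = -2*K/3)
(P(R(k)) + I(-1, 1))*8 = (⅓ - ⅔*1)*8 = (⅓ - ⅔)*8 = -⅓*8 = -8/3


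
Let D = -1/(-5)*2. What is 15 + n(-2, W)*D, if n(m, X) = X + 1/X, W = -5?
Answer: 323/25 ≈ 12.920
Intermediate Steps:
D = 2/5 (D = -1*(-1/5)*2 = (1/5)*2 = 2/5 ≈ 0.40000)
15 + n(-2, W)*D = 15 + (-5 + 1/(-5))*(2/5) = 15 + (-5 - 1/5)*(2/5) = 15 - 26/5*2/5 = 15 - 52/25 = 323/25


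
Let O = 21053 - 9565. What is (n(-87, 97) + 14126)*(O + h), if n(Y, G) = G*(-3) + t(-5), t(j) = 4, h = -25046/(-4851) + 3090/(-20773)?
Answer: 109031457513304/685509 ≈ 1.5905e+8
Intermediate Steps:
h = 72184424/14395689 (h = -25046*(-1/4851) + 3090*(-1/20773) = 3578/693 - 3090/20773 = 72184424/14395689 ≈ 5.0143)
n(Y, G) = 4 - 3*G (n(Y, G) = G*(-3) + 4 = -3*G + 4 = 4 - 3*G)
O = 11488
(n(-87, 97) + 14126)*(O + h) = ((4 - 3*97) + 14126)*(11488 + 72184424/14395689) = ((4 - 291) + 14126)*(165449859656/14395689) = (-287 + 14126)*(165449859656/14395689) = 13839*(165449859656/14395689) = 109031457513304/685509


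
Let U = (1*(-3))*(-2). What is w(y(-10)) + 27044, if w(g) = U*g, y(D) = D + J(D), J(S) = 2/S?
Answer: 134914/5 ≈ 26983.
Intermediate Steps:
U = 6 (U = -3*(-2) = 6)
y(D) = D + 2/D
w(g) = 6*g
w(y(-10)) + 27044 = 6*(-10 + 2/(-10)) + 27044 = 6*(-10 + 2*(-⅒)) + 27044 = 6*(-10 - ⅕) + 27044 = 6*(-51/5) + 27044 = -306/5 + 27044 = 134914/5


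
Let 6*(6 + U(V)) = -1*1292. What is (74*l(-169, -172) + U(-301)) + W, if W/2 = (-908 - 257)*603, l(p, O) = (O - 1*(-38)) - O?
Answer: -4207198/3 ≈ -1.4024e+6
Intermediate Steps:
l(p, O) = 38 (l(p, O) = (O + 38) - O = (38 + O) - O = 38)
W = -1404990 (W = 2*((-908 - 257)*603) = 2*(-1165*603) = 2*(-702495) = -1404990)
U(V) = -664/3 (U(V) = -6 + (-1*1292)/6 = -6 + (⅙)*(-1292) = -6 - 646/3 = -664/3)
(74*l(-169, -172) + U(-301)) + W = (74*38 - 664/3) - 1404990 = (2812 - 664/3) - 1404990 = 7772/3 - 1404990 = -4207198/3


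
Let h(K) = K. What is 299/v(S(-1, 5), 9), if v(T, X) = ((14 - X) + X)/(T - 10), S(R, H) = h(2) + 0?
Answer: -1196/7 ≈ -170.86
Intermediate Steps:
S(R, H) = 2 (S(R, H) = 2 + 0 = 2)
v(T, X) = 14/(-10 + T)
299/v(S(-1, 5), 9) = 299/((14/(-10 + 2))) = 299/((14/(-8))) = 299/((14*(-⅛))) = 299/(-7/4) = 299*(-4/7) = -1196/7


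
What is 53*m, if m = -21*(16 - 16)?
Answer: 0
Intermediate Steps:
m = 0 (m = -21*0 = 0)
53*m = 53*0 = 0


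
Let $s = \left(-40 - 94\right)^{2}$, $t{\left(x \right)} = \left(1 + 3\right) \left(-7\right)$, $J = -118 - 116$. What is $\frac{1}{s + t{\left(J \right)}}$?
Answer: $\frac{1}{17928} \approx 5.5779 \cdot 10^{-5}$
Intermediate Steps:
$J = -234$
$t{\left(x \right)} = -28$ ($t{\left(x \right)} = 4 \left(-7\right) = -28$)
$s = 17956$ ($s = \left(-134\right)^{2} = 17956$)
$\frac{1}{s + t{\left(J \right)}} = \frac{1}{17956 - 28} = \frac{1}{17928}$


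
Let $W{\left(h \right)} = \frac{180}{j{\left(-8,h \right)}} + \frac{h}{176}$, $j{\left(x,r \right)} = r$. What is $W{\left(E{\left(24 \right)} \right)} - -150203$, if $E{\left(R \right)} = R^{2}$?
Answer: $\frac{26436359}{176} \approx 1.5021 \cdot 10^{5}$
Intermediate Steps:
$W{\left(h \right)} = \frac{180}{h} + \frac{h}{176}$
$W{\left(E{\left(24 \right)} \right)} - -150203 = \left(\frac{180}{24^{2}} + \frac{24^{2}}{176}\right) - -150203 = \left(\frac{180}{576} + \frac{1}{176} \cdot 576\right) + 150203 = \left(180 \cdot \frac{1}{576} + \frac{36}{11}\right) + 150203 = \left(\frac{5}{16} + \frac{36}{11}\right) + 150203 = \frac{631}{176} + 150203 = \frac{26436359}{176}$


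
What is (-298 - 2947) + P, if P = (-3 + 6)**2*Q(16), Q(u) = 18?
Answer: -3083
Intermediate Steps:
P = 162 (P = (-3 + 6)**2*18 = 3**2*18 = 9*18 = 162)
(-298 - 2947) + P = (-298 - 2947) + 162 = -3245 + 162 = -3083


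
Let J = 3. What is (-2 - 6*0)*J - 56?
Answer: -62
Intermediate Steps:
(-2 - 6*0)*J - 56 = (-2 - 6*0)*3 - 56 = (-2 + 0)*3 - 56 = -2*3 - 56 = -6 - 56 = -62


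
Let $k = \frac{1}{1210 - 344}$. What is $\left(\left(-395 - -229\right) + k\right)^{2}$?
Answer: $\frac{20665500025}{749956} \approx 27556.0$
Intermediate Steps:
$k = \frac{1}{866} \approx 0.0011547$
$\left(\left(-395 - -229\right) + k\right)^{2} = \left(\left(-395 - -229\right) + \frac{1}{866}\right)^{2} = \left(\left(-395 + 229\right) + \frac{1}{866}\right)^{2} = \left(-166 + \frac{1}{866}\right)^{2} = \left(- \frac{143755}{866}\right)^{2} = \frac{20665500025}{749956}$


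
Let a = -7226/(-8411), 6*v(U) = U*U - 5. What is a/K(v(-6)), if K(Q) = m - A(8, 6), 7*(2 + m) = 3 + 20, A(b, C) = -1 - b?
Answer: 25291/302796 ≈ 0.083525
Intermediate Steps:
v(U) = -5/6 + U**2/6 (v(U) = (U*U - 5)/6 = (U**2 - 5)/6 = (-5 + U**2)/6 = -5/6 + U**2/6)
a = 7226/8411 (a = -7226*(-1/8411) = 7226/8411 ≈ 0.85911)
m = 9/7 (m = -2 + (3 + 20)/7 = -2 + (1/7)*23 = -2 + 23/7 = 9/7 ≈ 1.2857)
K(Q) = 72/7 (K(Q) = 9/7 - (-1 - 1*8) = 9/7 - (-1 - 8) = 9/7 - 1*(-9) = 9/7 + 9 = 72/7)
a/K(v(-6)) = 7226/(8411*(72/7)) = (7226/8411)*(7/72) = 25291/302796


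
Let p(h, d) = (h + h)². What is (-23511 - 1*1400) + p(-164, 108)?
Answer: 82673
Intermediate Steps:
p(h, d) = 4*h² (p(h, d) = (2*h)² = 4*h²)
(-23511 - 1*1400) + p(-164, 108) = (-23511 - 1*1400) + 4*(-164)² = (-23511 - 1400) + 4*26896 = -24911 + 107584 = 82673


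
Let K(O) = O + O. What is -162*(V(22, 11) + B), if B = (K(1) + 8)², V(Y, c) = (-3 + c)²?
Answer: -26568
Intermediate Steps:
K(O) = 2*O
B = 100 (B = (2*1 + 8)² = (2 + 8)² = 10² = 100)
-162*(V(22, 11) + B) = -162*((-3 + 11)² + 100) = -162*(8² + 100) = -162*(64 + 100) = -162*164 = -26568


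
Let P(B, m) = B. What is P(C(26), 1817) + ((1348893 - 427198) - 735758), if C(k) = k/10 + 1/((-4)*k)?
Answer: 96688587/520 ≈ 1.8594e+5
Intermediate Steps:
C(k) = -1/(4*k) + k/10 (C(k) = k*(1/10) - 1/(4*k) = k/10 - 1/(4*k) = -1/(4*k) + k/10)
P(C(26), 1817) + ((1348893 - 427198) - 735758) = (-1/4/26 + (1/10)*26) + ((1348893 - 427198) - 735758) = (-1/4*1/26 + 13/5) + (921695 - 735758) = (-1/104 + 13/5) + 185937 = 1347/520 + 185937 = 96688587/520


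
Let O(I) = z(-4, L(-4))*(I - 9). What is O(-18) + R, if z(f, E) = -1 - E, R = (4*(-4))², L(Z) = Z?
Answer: 175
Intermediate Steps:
R = 256 (R = (-16)² = 256)
O(I) = -27 + 3*I (O(I) = (-1 - 1*(-4))*(I - 9) = (-1 + 4)*(-9 + I) = 3*(-9 + I) = -27 + 3*I)
O(-18) + R = (-27 + 3*(-18)) + 256 = (-27 - 54) + 256 = -81 + 256 = 175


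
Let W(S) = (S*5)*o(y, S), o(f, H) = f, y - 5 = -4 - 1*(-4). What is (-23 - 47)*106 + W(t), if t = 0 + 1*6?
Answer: -7270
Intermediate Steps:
y = 5 (y = 5 + (-4 - 1*(-4)) = 5 + (-4 + 4) = 5 + 0 = 5)
t = 6 (t = 0 + 6 = 6)
W(S) = 25*S (W(S) = (S*5)*5 = (5*S)*5 = 25*S)
(-23 - 47)*106 + W(t) = (-23 - 47)*106 + 25*6 = -70*106 + 150 = -7420 + 150 = -7270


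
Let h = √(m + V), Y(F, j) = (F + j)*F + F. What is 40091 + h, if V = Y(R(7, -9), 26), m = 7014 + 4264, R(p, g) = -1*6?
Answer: 40091 + 4*√697 ≈ 40197.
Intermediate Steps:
R(p, g) = -6
m = 11278
Y(F, j) = F + F*(F + j) (Y(F, j) = F*(F + j) + F = F + F*(F + j))
V = -126 (V = -6*(1 - 6 + 26) = -6*21 = -126)
h = 4*√697 (h = √(11278 - 126) = √11152 = 4*√697 ≈ 105.60)
40091 + h = 40091 + 4*√697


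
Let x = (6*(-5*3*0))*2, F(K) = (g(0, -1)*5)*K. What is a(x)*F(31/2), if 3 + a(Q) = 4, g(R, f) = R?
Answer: 0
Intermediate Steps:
F(K) = 0 (F(K) = (0*5)*K = 0*K = 0)
x = 0 (x = (6*(-15*0))*2 = (6*0)*2 = 0*2 = 0)
a(Q) = 1 (a(Q) = -3 + 4 = 1)
a(x)*F(31/2) = 1*0 = 0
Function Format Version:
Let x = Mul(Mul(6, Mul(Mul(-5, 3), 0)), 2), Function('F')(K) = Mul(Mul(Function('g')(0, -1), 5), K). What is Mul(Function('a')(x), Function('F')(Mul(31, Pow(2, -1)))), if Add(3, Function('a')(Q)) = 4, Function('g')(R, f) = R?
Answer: 0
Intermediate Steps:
Function('F')(K) = 0 (Function('F')(K) = Mul(Mul(0, 5), K) = Mul(0, K) = 0)
x = 0 (x = Mul(Mul(6, Mul(-15, 0)), 2) = Mul(Mul(6, 0), 2) = Mul(0, 2) = 0)
Function('a')(Q) = 1 (Function('a')(Q) = Add(-3, 4) = 1)
Mul(Function('a')(x), Function('F')(Mul(31, Pow(2, -1)))) = Mul(1, 0) = 0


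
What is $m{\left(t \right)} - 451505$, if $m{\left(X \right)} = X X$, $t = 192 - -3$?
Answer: $-413480$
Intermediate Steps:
$t = 195$ ($t = 192 + 3 = 195$)
$m{\left(X \right)} = X^{2}$
$m{\left(t \right)} - 451505 = 195^{2} - 451505 = 38025 - 451505 = -413480$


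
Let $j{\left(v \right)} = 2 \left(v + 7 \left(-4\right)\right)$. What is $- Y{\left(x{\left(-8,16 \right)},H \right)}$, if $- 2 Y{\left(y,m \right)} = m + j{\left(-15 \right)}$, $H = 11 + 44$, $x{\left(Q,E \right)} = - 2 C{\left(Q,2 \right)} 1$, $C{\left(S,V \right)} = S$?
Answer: $- \frac{31}{2} \approx -15.5$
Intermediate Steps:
$j{\left(v \right)} = -56 + 2 v$ ($j{\left(v \right)} = 2 \left(v - 28\right) = 2 \left(-28 + v\right) = -56 + 2 v$)
$x{\left(Q,E \right)} = - 2 Q$ ($x{\left(Q,E \right)} = - 2 Q 1 = - 2 Q$)
$H = 55$
$Y{\left(y,m \right)} = 43 - \frac{m}{2}$ ($Y{\left(y,m \right)} = - \frac{m + \left(-56 + 2 \left(-15\right)\right)}{2} = - \frac{m - 86}{2} = - \frac{-86 + m}{2} = 43 - \frac{m}{2}$)
$- Y{\left(x{\left(-8,16 \right)},H \right)} = - (43 - \frac{55}{2}) = \left(-1\right) \frac{31}{2} = - \frac{31}{2}$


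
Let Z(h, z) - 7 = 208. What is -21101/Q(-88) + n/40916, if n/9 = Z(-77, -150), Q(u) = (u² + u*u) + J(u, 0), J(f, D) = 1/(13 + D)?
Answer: -10834188133/8238232020 ≈ -1.3151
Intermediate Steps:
Z(h, z) = 215 (Z(h, z) = 7 + 208 = 215)
Q(u) = 1/13 + 2*u² (Q(u) = (u² + u*u) + 1/(13 + 0) = (u² + u²) + 1/13 = 2*u² + 1/13 = 1/13 + 2*u²)
n = 1935 (n = 9*215 = 1935)
-21101/Q(-88) + n/40916 = -21101/(1/13 + 2*(-88)²) + 1935/40916 = -21101/(1/13 + 2*7744) + 1935*(1/40916) = -21101/(1/13 + 15488) + 1935/40916 = -21101/201345/13 + 1935/40916 = -21101*13/201345 + 1935/40916 = -274313/201345 + 1935/40916 = -10834188133/8238232020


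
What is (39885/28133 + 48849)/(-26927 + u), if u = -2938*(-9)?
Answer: -1374308802/13644505 ≈ -100.72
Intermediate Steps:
u = 26442
(39885/28133 + 48849)/(-26927 + u) = (39885/28133 + 48849)/(-26927 + 26442) = (39885*(1/28133) + 48849)/(-485) = (39885/28133 + 48849)*(-1/485) = (1374308802/28133)*(-1/485) = -1374308802/13644505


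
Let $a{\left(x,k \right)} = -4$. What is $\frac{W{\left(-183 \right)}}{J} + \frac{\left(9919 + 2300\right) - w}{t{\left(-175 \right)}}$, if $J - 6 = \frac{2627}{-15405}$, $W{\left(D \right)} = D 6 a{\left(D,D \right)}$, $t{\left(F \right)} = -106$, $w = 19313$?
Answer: $\frac{3904445521}{4759559} \approx 820.34$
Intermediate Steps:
$W{\left(D \right)} = - 24 D$ ($W{\left(D \right)} = D 6 \left(-4\right) = 6 D \left(-4\right) = - 24 D$)
$J = \frac{89803}{15405}$ ($J = 6 + \frac{2627}{-15405} = 6 + 2627 \left(- \frac{1}{15405}\right) = 6 - \frac{2627}{15405} = \frac{89803}{15405} \approx 5.8295$)
$\frac{W{\left(-183 \right)}}{J} + \frac{\left(9919 + 2300\right) - w}{t{\left(-175 \right)}} = \frac{\left(-24\right) \left(-183\right)}{\frac{89803}{15405}} + \frac{\left(9919 + 2300\right) - 19313}{-106} = 4392 \cdot \frac{15405}{89803} + \left(12219 - 19313\right) \left(- \frac{1}{106}\right) = \frac{67658760}{89803} - - \frac{3547}{53} = \frac{67658760}{89803} + \frac{3547}{53} = \frac{3904445521}{4759559}$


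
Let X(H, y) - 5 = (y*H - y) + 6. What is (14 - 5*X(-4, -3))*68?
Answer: -7888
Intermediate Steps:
X(H, y) = 11 - y + H*y (X(H, y) = 5 + ((y*H - y) + 6) = 5 + ((H*y - y) + 6) = 5 + ((-y + H*y) + 6) = 5 + (6 - y + H*y) = 11 - y + H*y)
(14 - 5*X(-4, -3))*68 = (14 - 5*(11 - 1*(-3) - 4*(-3)))*68 = (14 - 5*(11 + 3 + 12))*68 = (14 - 5*26)*68 = (14 - 130)*68 = -116*68 = -7888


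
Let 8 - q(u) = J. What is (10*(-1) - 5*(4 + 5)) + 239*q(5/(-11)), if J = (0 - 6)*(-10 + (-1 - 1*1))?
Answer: -15351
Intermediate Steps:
J = 72 (J = -6*(-10 + (-1 - 1)) = -6*(-10 - 2) = -6*(-12) = 72)
q(u) = -64 (q(u) = 8 - 1*72 = 8 - 72 = -64)
(10*(-1) - 5*(4 + 5)) + 239*q(5/(-11)) = (10*(-1) - 5*(4 + 5)) + 239*(-64) = (-10 - 5*9) - 15296 = (-10 - 45) - 15296 = -55 - 15296 = -15351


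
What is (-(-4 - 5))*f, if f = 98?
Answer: 882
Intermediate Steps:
(-(-4 - 5))*f = -(-4 - 5)*98 = -1*(-9)*98 = 9*98 = 882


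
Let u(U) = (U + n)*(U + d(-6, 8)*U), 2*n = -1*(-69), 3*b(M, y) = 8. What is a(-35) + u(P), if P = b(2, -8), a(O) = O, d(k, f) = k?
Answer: -4775/9 ≈ -530.56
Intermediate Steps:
b(M, y) = 8/3 (b(M, y) = (1/3)*8 = 8/3)
n = 69/2 (n = (-1*(-69))/2 = (1/2)*69 = 69/2 ≈ 34.500)
P = 8/3 ≈ 2.6667
u(U) = -5*U*(69/2 + U) (u(U) = (U + 69/2)*(U - 6*U) = (69/2 + U)*(-5*U) = -5*U*(69/2 + U))
a(-35) + u(P) = -35 + (5/2)*(8/3)*(-69 - 2*8/3) = -35 + (5/2)*(8/3)*(-69 - 16/3) = -35 + (5/2)*(8/3)*(-223/3) = -35 - 4460/9 = -4775/9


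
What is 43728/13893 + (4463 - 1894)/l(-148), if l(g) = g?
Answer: -9739791/685388 ≈ -14.211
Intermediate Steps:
43728/13893 + (4463 - 1894)/l(-148) = 43728/13893 + (4463 - 1894)/(-148) = 43728*(1/13893) + 2569*(-1/148) = 14576/4631 - 2569/148 = -9739791/685388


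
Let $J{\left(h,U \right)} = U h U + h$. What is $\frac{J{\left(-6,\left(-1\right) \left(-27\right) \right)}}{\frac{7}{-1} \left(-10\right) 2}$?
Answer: $- \frac{219}{7} \approx -31.286$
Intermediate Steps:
$J{\left(h,U \right)} = h + h U^{2}$ ($J{\left(h,U \right)} = h U^{2} + h = h + h U^{2}$)
$\frac{J{\left(-6,\left(-1\right) \left(-27\right) \right)}}{\frac{7}{-1} \left(-10\right) 2} = \frac{\left(-6\right) \left(1 + \left(\left(-1\right) \left(-27\right)\right)^{2}\right)}{\frac{7}{-1} \left(-10\right) 2} = \frac{\left(-6\right) \left(1 + 27^{2}\right)}{7 \left(-1\right) \left(-10\right) 2} = \frac{\left(-6\right) \left(1 + 729\right)}{\left(-7\right) \left(-10\right) 2} = \frac{\left(-6\right) 730}{70 \cdot 2} = - \frac{4380}{140} = \left(-4380\right) \frac{1}{140} = - \frac{219}{7}$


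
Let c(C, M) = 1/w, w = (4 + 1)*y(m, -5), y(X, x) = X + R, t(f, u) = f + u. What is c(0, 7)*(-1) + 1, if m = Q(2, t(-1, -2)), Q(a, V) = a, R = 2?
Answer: 19/20 ≈ 0.95000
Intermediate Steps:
m = 2
y(X, x) = 2 + X (y(X, x) = X + 2 = 2 + X)
w = 20 (w = (4 + 1)*(2 + 2) = 5*4 = 20)
c(C, M) = 1/20
c(0, 7)*(-1) + 1 = (1/20)*(-1) + 1 = -1/20 + 1 = 19/20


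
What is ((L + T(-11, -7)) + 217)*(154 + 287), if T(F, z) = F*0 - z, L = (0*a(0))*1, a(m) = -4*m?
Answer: 98784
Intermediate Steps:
L = 0 (L = (0*(-4*0))*1 = (0*0)*1 = 0*1 = 0)
T(F, z) = -z (T(F, z) = 0 - z = -z)
((L + T(-11, -7)) + 217)*(154 + 287) = ((0 - 1*(-7)) + 217)*(154 + 287) = ((0 + 7) + 217)*441 = (7 + 217)*441 = 224*441 = 98784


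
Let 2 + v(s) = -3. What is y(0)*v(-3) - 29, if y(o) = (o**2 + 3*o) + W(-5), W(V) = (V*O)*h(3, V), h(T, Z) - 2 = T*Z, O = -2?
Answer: 621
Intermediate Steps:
v(s) = -5 (v(s) = -2 - 3 = -5)
h(T, Z) = 2 + T*Z
W(V) = -2*V*(2 + 3*V) (W(V) = (V*(-2))*(2 + 3*V) = (-2*V)*(2 + 3*V) = -2*V*(2 + 3*V))
y(o) = -130 + o**2 + 3*o (y(o) = (o**2 + 3*o) - 2*(-5)*(2 + 3*(-5)) = (o**2 + 3*o) - 2*(-5)*(2 - 15) = (o**2 + 3*o) - 2*(-5)*(-13) = (o**2 + 3*o) - 130 = -130 + o**2 + 3*o)
y(0)*v(-3) - 29 = (-130 + 0**2 + 3*0)*(-5) - 29 = (-130 + 0 + 0)*(-5) - 29 = -130*(-5) - 29 = 650 - 29 = 621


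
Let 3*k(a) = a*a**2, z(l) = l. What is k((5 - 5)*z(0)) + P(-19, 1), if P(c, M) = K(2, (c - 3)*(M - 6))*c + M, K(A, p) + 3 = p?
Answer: -2032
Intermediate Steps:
K(A, p) = -3 + p
P(c, M) = M + c*(-3 + (-6 + M)*(-3 + c)) (P(c, M) = (-3 + (c - 3)*(M - 6))*c + M = (-3 + (-3 + c)*(-6 + M))*c + M = (-3 + (-6 + M)*(-3 + c))*c + M = c*(-3 + (-6 + M)*(-3 + c)) + M = M + c*(-3 + (-6 + M)*(-3 + c)))
k(a) = a**3/3 (k(a) = (a*a**2)/3 = a**3/3)
k((5 - 5)*z(0)) + P(-19, 1) = ((5 - 5)*0)**3/3 + (1 - 19*(15 - 6*(-19) - 3*1 + 1*(-19))) = (0*0)**3/3 + (1 - 19*(15 + 114 - 3 - 19)) = (1/3)*0**3 + (1 - 19*107) = (1/3)*0 + (1 - 2033) = 0 - 2032 = -2032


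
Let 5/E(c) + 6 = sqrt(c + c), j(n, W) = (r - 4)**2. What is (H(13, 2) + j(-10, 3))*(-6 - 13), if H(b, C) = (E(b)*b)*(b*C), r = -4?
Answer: 18050 + 3211*sqrt(26) ≈ 34423.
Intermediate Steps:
j(n, W) = 64 (j(n, W) = (-4 - 4)**2 = (-8)**2 = 64)
E(c) = 5/(-6 + sqrt(2)*sqrt(c)) (E(c) = 5/(-6 + sqrt(c + c)) = 5/(-6 + sqrt(2*c)) = 5/(-6 + sqrt(2)*sqrt(c)))
H(b, C) = 5*C*b**2/(-6 + sqrt(2)*sqrt(b)) (H(b, C) = ((5/(-6 + sqrt(2)*sqrt(b)))*b)*(b*C) = (5*b/(-6 + sqrt(2)*sqrt(b)))*(C*b) = 5*C*b**2/(-6 + sqrt(2)*sqrt(b)))
(H(13, 2) + j(-10, 3))*(-6 - 13) = (5*2*13**2/(-6 + sqrt(2)*sqrt(13)) + 64)*(-6 - 13) = (5*2*169/(-6 + sqrt(26)) + 64)*(-19) = (1690/(-6 + sqrt(26)) + 64)*(-19) = (64 + 1690/(-6 + sqrt(26)))*(-19) = -1216 - 32110/(-6 + sqrt(26))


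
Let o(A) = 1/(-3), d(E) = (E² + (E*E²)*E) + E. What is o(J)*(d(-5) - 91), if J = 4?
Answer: -554/3 ≈ -184.67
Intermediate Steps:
d(E) = E + E² + E⁴ (d(E) = (E² + E³*E) + E = (E² + E⁴) + E = E + E² + E⁴)
o(A) = -⅓
o(J)*(d(-5) - 91) = -(-5*(1 - 5 + (-5)³) - 91)/3 = -(-5*(1 - 5 - 125) - 91)/3 = -(-5*(-129) - 91)/3 = -(645 - 91)/3 = -⅓*554 = -554/3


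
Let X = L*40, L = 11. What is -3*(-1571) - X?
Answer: 4273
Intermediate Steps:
X = 440 (X = 11*40 = 440)
-3*(-1571) - X = -3*(-1571) - 1*440 = 4713 - 440 = 4273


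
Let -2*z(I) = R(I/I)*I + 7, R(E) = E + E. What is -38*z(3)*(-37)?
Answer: -9139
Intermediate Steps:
R(E) = 2*E
z(I) = -7/2 - I (z(I) = -((2*(I/I))*I + 7)/2 = -((2*1)*I + 7)/2 = -(2*I + 7)/2 = -(7 + 2*I)/2 = -7/2 - I)
-38*z(3)*(-37) = -38*(-7/2 - 1*3)*(-37) = -38*(-7/2 - 3)*(-37) = -38*(-13/2)*(-37) = 247*(-37) = -9139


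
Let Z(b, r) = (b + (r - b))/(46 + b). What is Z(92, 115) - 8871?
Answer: -53221/6 ≈ -8870.2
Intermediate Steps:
Z(b, r) = r/(46 + b)
Z(92, 115) - 8871 = 115/(46 + 92) - 8871 = 115/138 - 8871 = 115*(1/138) - 8871 = ⅚ - 8871 = -53221/6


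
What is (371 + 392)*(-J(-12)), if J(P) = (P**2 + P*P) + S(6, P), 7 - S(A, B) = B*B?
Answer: -115213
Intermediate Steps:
S(A, B) = 7 - B**2 (S(A, B) = 7 - B*B = 7 - B**2)
J(P) = 7 + P**2 (J(P) = (P**2 + P*P) + (7 - P**2) = (P**2 + P**2) + (7 - P**2) = 2*P**2 + (7 - P**2) = 7 + P**2)
(371 + 392)*(-J(-12)) = (371 + 392)*(-(7 + (-12)**2)) = 763*(-(7 + 144)) = 763*(-1*151) = 763*(-151) = -115213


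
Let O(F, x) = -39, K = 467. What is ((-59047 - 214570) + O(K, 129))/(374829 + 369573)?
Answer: -136828/372201 ≈ -0.36762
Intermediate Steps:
((-59047 - 214570) + O(K, 129))/(374829 + 369573) = ((-59047 - 214570) - 39)/(374829 + 369573) = (-273617 - 39)/744402 = -273656*1/744402 = -136828/372201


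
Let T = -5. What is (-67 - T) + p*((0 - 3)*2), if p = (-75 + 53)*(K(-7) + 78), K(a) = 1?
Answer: 10366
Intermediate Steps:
p = -1738 (p = (-75 + 53)*(1 + 78) = -22*79 = -1738)
(-67 - T) + p*((0 - 3)*2) = (-67 - 1*(-5)) - 1738*(0 - 3)*2 = (-67 + 5) - (-5214)*2 = -62 - 1738*(-6) = -62 + 10428 = 10366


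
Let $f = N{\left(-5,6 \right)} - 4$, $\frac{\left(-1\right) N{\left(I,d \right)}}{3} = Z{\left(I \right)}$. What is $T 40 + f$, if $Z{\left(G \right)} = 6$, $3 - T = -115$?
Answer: $4698$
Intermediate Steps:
$T = 118$ ($T = 3 - -115 = 3 + 115 = 118$)
$N{\left(I,d \right)} = -18$ ($N{\left(I,d \right)} = \left(-3\right) 6 = -18$)
$f = -22$ ($f = -18 - 4 = -22$)
$T 40 + f = 118 \cdot 40 - 22 = 4720 - 22 = 4698$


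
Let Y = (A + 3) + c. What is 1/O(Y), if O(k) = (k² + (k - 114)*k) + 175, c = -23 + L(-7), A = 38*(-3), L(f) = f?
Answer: 1/56011 ≈ 1.7854e-5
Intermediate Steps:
A = -114
c = -30 (c = -23 - 7 = -30)
Y = -141 (Y = (-114 + 3) - 30 = -111 - 30 = -141)
O(k) = 175 + k² + k*(-114 + k) (O(k) = (k² + (-114 + k)*k) + 175 = (k² + k*(-114 + k)) + 175 = 175 + k² + k*(-114 + k))
1/O(Y) = 1/(175 - 114*(-141) + 2*(-141)²) = 1/(175 + 16074 + 2*19881) = 1/(175 + 16074 + 39762) = 1/56011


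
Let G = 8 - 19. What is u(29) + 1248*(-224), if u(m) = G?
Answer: -279563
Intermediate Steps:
G = -11
u(m) = -11
u(29) + 1248*(-224) = -11 + 1248*(-224) = -11 - 279552 = -279563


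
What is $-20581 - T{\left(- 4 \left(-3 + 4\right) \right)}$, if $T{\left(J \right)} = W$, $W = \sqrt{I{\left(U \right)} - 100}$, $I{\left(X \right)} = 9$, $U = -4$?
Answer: $-20581 - i \sqrt{91} \approx -20581.0 - 9.5394 i$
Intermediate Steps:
$W = i \sqrt{91}$ ($W = \sqrt{9 - 100} = \sqrt{-91} = i \sqrt{91} \approx 9.5394 i$)
$T{\left(J \right)} = i \sqrt{91}$
$-20581 - T{\left(- 4 \left(-3 + 4\right) \right)} = -20581 - i \sqrt{91}$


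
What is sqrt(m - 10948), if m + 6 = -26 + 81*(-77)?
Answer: 3*I*sqrt(1913) ≈ 131.21*I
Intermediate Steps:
m = -6269 (m = -6 + (-26 + 81*(-77)) = -6 + (-26 - 6237) = -6 - 6263 = -6269)
sqrt(m - 10948) = sqrt(-6269 - 10948) = sqrt(-17217) = 3*I*sqrt(1913)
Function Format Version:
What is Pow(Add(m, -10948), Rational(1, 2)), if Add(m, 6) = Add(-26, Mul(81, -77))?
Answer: Mul(3, I, Pow(1913, Rational(1, 2))) ≈ Mul(131.21, I)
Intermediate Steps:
m = -6269 (m = Add(-6, Add(-26, Mul(81, -77))) = Add(-6, Add(-26, -6237)) = Add(-6, -6263) = -6269)
Pow(Add(m, -10948), Rational(1, 2)) = Pow(Add(-6269, -10948), Rational(1, 2)) = Pow(-17217, Rational(1, 2)) = Mul(3, I, Pow(1913, Rational(1, 2)))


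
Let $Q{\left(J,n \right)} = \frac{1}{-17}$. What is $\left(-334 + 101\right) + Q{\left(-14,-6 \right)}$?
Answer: $- \frac{3962}{17} \approx -233.06$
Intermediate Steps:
$Q{\left(J,n \right)} = - \frac{1}{17}$
$\left(-334 + 101\right) + Q{\left(-14,-6 \right)} = \left(-334 + 101\right) - \frac{1}{17} = -233 - \frac{1}{17} = - \frac{3962}{17}$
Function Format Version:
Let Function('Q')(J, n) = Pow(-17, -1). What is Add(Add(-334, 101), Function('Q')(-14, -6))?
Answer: Rational(-3962, 17) ≈ -233.06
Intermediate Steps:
Function('Q')(J, n) = Rational(-1, 17)
Add(Add(-334, 101), Function('Q')(-14, -6)) = Add(Add(-334, 101), Rational(-1, 17)) = Add(-233, Rational(-1, 17)) = Rational(-3962, 17)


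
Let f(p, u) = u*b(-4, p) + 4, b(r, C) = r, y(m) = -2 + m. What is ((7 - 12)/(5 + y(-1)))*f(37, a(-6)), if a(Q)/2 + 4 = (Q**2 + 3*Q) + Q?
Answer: 150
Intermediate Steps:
a(Q) = -8 + 2*Q**2 + 8*Q (a(Q) = -8 + 2*((Q**2 + 3*Q) + Q) = -8 + 2*(Q**2 + 4*Q) = -8 + (2*Q**2 + 8*Q) = -8 + 2*Q**2 + 8*Q)
f(p, u) = 4 - 4*u (f(p, u) = u*(-4) + 4 = -4*u + 4 = 4 - 4*u)
((7 - 12)/(5 + y(-1)))*f(37, a(-6)) = ((7 - 12)/(5 + (-2 - 1)))*(4 - 4*(-8 + 2*(-6)**2 + 8*(-6))) = (-5/(5 - 3))*(4 - 4*(-8 + 2*36 - 48)) = (-5/2)*(4 - 4*(-8 + 72 - 48)) = (-5*1/2)*(4 - 4*16) = -5*(4 - 64)/2 = -5/2*(-60) = 150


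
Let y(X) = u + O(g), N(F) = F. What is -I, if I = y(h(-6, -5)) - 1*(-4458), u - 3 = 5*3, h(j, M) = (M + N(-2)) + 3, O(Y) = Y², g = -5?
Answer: -4501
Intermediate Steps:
h(j, M) = 1 + M (h(j, M) = (M - 2) + 3 = (-2 + M) + 3 = 1 + M)
u = 18 (u = 3 + 5*3 = 3 + 15 = 18)
y(X) = 43 (y(X) = 18 + (-5)² = 18 + 25 = 43)
I = 4501 (I = 43 - 1*(-4458) = 43 + 4458 = 4501)
-I = -1*4501 = -4501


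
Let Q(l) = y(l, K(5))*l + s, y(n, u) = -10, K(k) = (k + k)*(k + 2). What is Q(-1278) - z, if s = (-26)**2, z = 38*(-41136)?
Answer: 1576624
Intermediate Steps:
K(k) = 2*k*(2 + k) (K(k) = (2*k)*(2 + k) = 2*k*(2 + k))
z = -1563168
s = 676
Q(l) = 676 - 10*l (Q(l) = -10*l + 676 = 676 - 10*l)
Q(-1278) - z = (676 - 10*(-1278)) - 1*(-1563168) = (676 + 12780) + 1563168 = 13456 + 1563168 = 1576624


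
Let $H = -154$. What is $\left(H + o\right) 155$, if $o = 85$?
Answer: $-10695$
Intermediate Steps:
$\left(H + o\right) 155 = \left(-154 + 85\right) 155 = \left(-69\right) 155 = -10695$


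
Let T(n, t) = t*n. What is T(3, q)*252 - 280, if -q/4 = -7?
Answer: 20888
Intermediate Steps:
q = 28 (q = -4*(-7) = 28)
T(n, t) = n*t
T(3, q)*252 - 280 = (3*28)*252 - 280 = 84*252 - 280 = 21168 - 280 = 20888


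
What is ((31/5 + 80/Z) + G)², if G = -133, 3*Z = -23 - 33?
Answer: 21049744/1225 ≈ 17183.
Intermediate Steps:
Z = -56/3 (Z = (-23 - 33)/3 = (⅓)*(-56) = -56/3 ≈ -18.667)
((31/5 + 80/Z) + G)² = ((31/5 + 80/(-56/3)) - 133)² = ((31*(⅕) + 80*(-3/56)) - 133)² = ((31/5 - 30/7) - 133)² = (67/35 - 133)² = (-4588/35)² = 21049744/1225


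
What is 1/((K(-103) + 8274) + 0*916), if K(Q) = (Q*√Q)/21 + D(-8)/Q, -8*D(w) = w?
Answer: 38710434483/320301351823624 + 22947267*I*√103/320301351823624 ≈ 0.00012086 + 7.2709e-7*I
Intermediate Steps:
D(w) = -w/8
K(Q) = 1/Q + Q^(3/2)/21 (K(Q) = (Q*√Q)/21 + (-⅛*(-8))/Q = Q^(3/2)*(1/21) + 1/Q = Q^(3/2)/21 + 1/Q = 1/Q + Q^(3/2)/21)
1/((K(-103) + 8274) + 0*916) = 1/(((1/21)*(21 + (-103)^(5/2))/(-103) + 8274) + 0*916) = 1/(((1/21)*(-1/103)*(21 + 10609*I*√103) + 8274) + 0) = 1/(((-1/103 - 103*I*√103/21) + 8274) + 0) = 1/((852221/103 - 103*I*√103/21) + 0) = 1/(852221/103 - 103*I*√103/21)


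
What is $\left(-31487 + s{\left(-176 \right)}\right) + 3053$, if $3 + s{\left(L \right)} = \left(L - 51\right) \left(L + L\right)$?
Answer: $51467$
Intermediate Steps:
$s{\left(L \right)} = -3 + 2 L \left(-51 + L\right)$ ($s{\left(L \right)} = -3 + \left(L - 51\right) \left(L + L\right) = -3 + \left(-51 + L\right) 2 L = -3 + 2 L \left(-51 + L\right)$)
$\left(-31487 + s{\left(-176 \right)}\right) + 3053 = \left(-31487 - \left(-17949 - 61952\right)\right) + 3053 = \left(-31487 + \left(-3 + 17952 + 2 \cdot 30976\right)\right) + 3053 = \left(-31487 + \left(-3 + 17952 + 61952\right)\right) + 3053 = \left(-31487 + 79901\right) + 3053 = 48414 + 3053 = 51467$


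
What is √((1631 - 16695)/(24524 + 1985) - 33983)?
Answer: I*√487370892351/3787 ≈ 184.35*I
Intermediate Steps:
√((1631 - 16695)/(24524 + 1985) - 33983) = √(-15064/26509 - 33983) = √(-15064*1/26509 - 33983) = √(-2152/3787 - 33983) = √(-128695773/3787) = I*√487370892351/3787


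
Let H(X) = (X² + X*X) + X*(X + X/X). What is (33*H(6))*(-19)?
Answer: -71478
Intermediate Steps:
H(X) = 2*X² + X*(1 + X) (H(X) = (X² + X²) + X*(X + 1) = 2*X² + X*(1 + X))
(33*H(6))*(-19) = (33*(6*(1 + 3*6)))*(-19) = (33*(6*(1 + 18)))*(-19) = (33*(6*19))*(-19) = (33*114)*(-19) = 3762*(-19) = -71478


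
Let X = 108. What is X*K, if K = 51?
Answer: 5508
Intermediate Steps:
X*K = 108*51 = 5508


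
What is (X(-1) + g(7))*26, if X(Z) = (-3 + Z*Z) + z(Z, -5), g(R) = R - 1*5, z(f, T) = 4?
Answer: 104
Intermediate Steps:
g(R) = -5 + R (g(R) = R - 5 = -5 + R)
X(Z) = 1 + Z**2 (X(Z) = (-3 + Z*Z) + 4 = (-3 + Z**2) + 4 = 1 + Z**2)
(X(-1) + g(7))*26 = ((1 + (-1)**2) + (-5 + 7))*26 = ((1 + 1) + 2)*26 = (2 + 2)*26 = 4*26 = 104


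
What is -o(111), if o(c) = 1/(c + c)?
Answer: -1/222 ≈ -0.0045045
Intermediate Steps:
o(c) = 1/(2*c)
-o(111) = -1/(2*111) = -1*1/222 = -1/222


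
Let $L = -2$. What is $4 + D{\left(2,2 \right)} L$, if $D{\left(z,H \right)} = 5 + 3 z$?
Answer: $-18$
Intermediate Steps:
$4 + D{\left(2,2 \right)} L = 4 + \left(5 + 3 \cdot 2\right) \left(-2\right) = 4 + \left(5 + 6\right) \left(-2\right) = 4 + 11 \left(-2\right) = 4 - 22 = -18$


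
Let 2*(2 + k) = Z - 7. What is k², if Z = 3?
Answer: 16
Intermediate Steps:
k = -4 (k = -2 + (3 - 7)/2 = -2 + (½)*(-4) = -2 - 2 = -4)
k² = (-4)² = 16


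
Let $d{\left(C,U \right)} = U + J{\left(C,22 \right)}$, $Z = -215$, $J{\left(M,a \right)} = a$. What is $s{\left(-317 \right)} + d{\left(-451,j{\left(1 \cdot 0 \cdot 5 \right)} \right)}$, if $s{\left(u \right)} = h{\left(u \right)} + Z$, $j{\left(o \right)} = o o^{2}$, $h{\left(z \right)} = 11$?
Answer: $-182$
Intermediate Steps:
$j{\left(o \right)} = o^{3}$
$d{\left(C,U \right)} = 22 + U$ ($d{\left(C,U \right)} = U + 22 = 22 + U$)
$s{\left(u \right)} = -204$ ($s{\left(u \right)} = 11 - 215 = -204$)
$s{\left(-317 \right)} + d{\left(-451,j{\left(1 \cdot 0 \cdot 5 \right)} \right)} = -204 + \left(22 + \left(1 \cdot 0 \cdot 5\right)^{3}\right) = -204 + \left(22 + \left(0 \cdot 5\right)^{3}\right) = -204 + \left(22 + 0^{3}\right) = -204 + \left(22 + 0\right) = -204 + 22 = -182$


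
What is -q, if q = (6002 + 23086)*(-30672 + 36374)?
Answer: -165859776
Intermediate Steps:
q = 165859776 (q = 29088*5702 = 165859776)
-q = -1*165859776 = -165859776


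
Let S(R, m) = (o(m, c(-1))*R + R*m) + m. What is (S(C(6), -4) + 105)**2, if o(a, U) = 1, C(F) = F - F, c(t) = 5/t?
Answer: 10201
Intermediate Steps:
C(F) = 0
S(R, m) = R + m + R*m (S(R, m) = (1*R + R*m) + m = (R + R*m) + m = R + m + R*m)
(S(C(6), -4) + 105)**2 = ((0 - 4 + 0*(-4)) + 105)**2 = ((0 - 4 + 0) + 105)**2 = (-4 + 105)**2 = 101**2 = 10201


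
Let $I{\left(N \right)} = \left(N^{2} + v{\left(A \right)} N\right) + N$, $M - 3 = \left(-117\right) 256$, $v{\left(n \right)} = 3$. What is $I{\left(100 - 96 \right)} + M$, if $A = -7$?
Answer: $-29917$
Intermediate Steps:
$M = -29949$ ($M = 3 - 29952 = -29949$)
$I{\left(N \right)} = N^{2} + 4 N$ ($I{\left(N \right)} = \left(N^{2} + 3 N\right) + N = N^{2} + 4 N$)
$I{\left(100 - 96 \right)} + M = \left(100 - 96\right) \left(4 + \left(100 - 96\right)\right) - 29949 = 4 \left(4 + 4\right) - 29949 = 4 \cdot 8 - 29949 = 32 - 29949 = -29917$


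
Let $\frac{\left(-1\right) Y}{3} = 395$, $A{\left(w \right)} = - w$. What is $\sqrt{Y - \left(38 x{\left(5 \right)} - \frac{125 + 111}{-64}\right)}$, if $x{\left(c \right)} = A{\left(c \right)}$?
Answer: $\frac{29 i \sqrt{19}}{4} \approx 31.602 i$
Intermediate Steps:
$Y = -1185$ ($Y = \left(-3\right) 395 = -1185$)
$x{\left(c \right)} = - c$
$\sqrt{Y - \left(38 x{\left(5 \right)} - \frac{125 + 111}{-64}\right)} = \sqrt{-1185 + \left(\frac{125 + 111}{-64} - \frac{38}{\frac{1}{\left(-1\right) 5}}\right)} = \sqrt{-1185 - \left(\frac{59}{16} + \frac{38}{\frac{1}{-5}}\right)} = \sqrt{-1185 - \left(\frac{59}{16} + \frac{38}{- \frac{1}{5}}\right)} = \sqrt{-1185 - - \frac{2981}{16}} = \sqrt{-1185 + \left(- \frac{59}{16} + 190\right)} = \sqrt{-1185 + \frac{2981}{16}} = \sqrt{- \frac{15979}{16}} = \frac{29 i \sqrt{19}}{4}$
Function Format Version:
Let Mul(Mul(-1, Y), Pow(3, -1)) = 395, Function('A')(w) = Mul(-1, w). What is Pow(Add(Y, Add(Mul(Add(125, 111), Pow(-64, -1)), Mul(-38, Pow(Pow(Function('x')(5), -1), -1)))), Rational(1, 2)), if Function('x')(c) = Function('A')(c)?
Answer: Mul(Rational(29, 4), I, Pow(19, Rational(1, 2))) ≈ Mul(31.602, I)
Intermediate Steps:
Y = -1185 (Y = Mul(-3, 395) = -1185)
Function('x')(c) = Mul(-1, c)
Pow(Add(Y, Add(Mul(Add(125, 111), Pow(-64, -1)), Mul(-38, Pow(Pow(Function('x')(5), -1), -1)))), Rational(1, 2)) = Pow(Add(-1185, Add(Mul(Add(125, 111), Pow(-64, -1)), Mul(-38, Pow(Pow(Mul(-1, 5), -1), -1)))), Rational(1, 2)) = Pow(Add(-1185, Add(Mul(236, Rational(-1, 64)), Mul(-38, Pow(Pow(-5, -1), -1)))), Rational(1, 2)) = Pow(Add(-1185, Add(Rational(-59, 16), Mul(-38, Pow(Rational(-1, 5), -1)))), Rational(1, 2)) = Pow(Add(-1185, Add(Rational(-59, 16), Mul(-38, -5))), Rational(1, 2)) = Pow(Add(-1185, Add(Rational(-59, 16), 190)), Rational(1, 2)) = Pow(Add(-1185, Rational(2981, 16)), Rational(1, 2)) = Pow(Rational(-15979, 16), Rational(1, 2)) = Mul(Rational(29, 4), I, Pow(19, Rational(1, 2)))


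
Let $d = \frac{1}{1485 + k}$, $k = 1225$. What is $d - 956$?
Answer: $- \frac{2590759}{2710} \approx -956.0$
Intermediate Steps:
$d = \frac{1}{2710}$ ($d = \frac{1}{1485 + 1225} = \frac{1}{2710} \approx 0.000369$)
$d - 956 = \frac{1}{2710} - 956 = - \frac{2590759}{2710}$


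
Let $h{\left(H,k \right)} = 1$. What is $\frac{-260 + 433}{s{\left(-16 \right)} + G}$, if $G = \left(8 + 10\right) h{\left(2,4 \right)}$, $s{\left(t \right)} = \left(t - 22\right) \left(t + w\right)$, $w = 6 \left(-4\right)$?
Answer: $\frac{173}{1538} \approx 0.11248$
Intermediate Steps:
$w = -24$
$s{\left(t \right)} = \left(-24 + t\right) \left(-22 + t\right)$ ($s{\left(t \right)} = \left(t - 22\right) \left(t - 24\right) = \left(-22 + t\right) \left(-24 + t\right) = \left(-24 + t\right) \left(-22 + t\right)$)
$G = 18$ ($G = \left(8 + 10\right) 1 = 18 \cdot 1 = 18$)
$\frac{-260 + 433}{s{\left(-16 \right)} + G} = \frac{-260 + 433}{\left(528 + \left(-16\right)^{2} - -736\right) + 18} = \frac{173}{\left(528 + 256 + 736\right) + 18} = \frac{173}{1520 + 18} = \frac{173}{1538}$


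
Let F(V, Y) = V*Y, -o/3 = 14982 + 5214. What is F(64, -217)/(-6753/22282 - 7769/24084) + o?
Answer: -6444727250868/167874055 ≈ -38390.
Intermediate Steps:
o = -60588 (o = -3*(14982 + 5214) = -3*20196 = -60588)
F(64, -217)/(-6753/22282 - 7769/24084) + o = (64*(-217))/(-6753/22282 - 7769/24084) - 60588 = -13888/(-6753*1/22282 - 7769*1/24084) - 60588 = -13888/(-6753/22282 - 7769/24084) - 60588 = -13888/(-167874055/268319844) - 60588 = -13888*(-268319844/167874055) - 60588 = 3726425993472/167874055 - 60588 = -6444727250868/167874055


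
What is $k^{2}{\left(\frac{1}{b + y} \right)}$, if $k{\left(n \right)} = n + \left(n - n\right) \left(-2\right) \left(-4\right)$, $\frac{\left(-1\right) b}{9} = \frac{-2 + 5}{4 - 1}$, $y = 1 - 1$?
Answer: $\frac{1}{81} \approx 0.012346$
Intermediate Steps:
$y = 0$ ($y = 1 - 1 = 0$)
$b = -9$ ($b = - 9 \frac{-2 + 5}{4 - 1} = - 9 \cdot \frac{3}{3} = - 9 \cdot 3 \cdot \frac{1}{3} = \left(-9\right) 1 = -9$)
$k{\left(n \right)} = n$ ($k{\left(n \right)} = n + 0 \left(-2\right) \left(-4\right) = n + 0 \left(-4\right) = n + 0 = n$)
$k^{2}{\left(\frac{1}{b + y} \right)} = \left(\frac{1}{-9 + 0}\right)^{2} = \left(\frac{1}{-9}\right)^{2} = \left(- \frac{1}{9}\right)^{2} = \frac{1}{81}$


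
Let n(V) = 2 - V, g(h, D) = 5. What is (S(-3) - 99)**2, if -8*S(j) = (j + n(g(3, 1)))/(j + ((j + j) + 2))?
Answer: 7700625/784 ≈ 9822.2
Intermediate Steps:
S(j) = -(-3 + j)/(8*(2 + 3*j)) (S(j) = -(j + (2 - 1*5))/(8*(j + ((j + j) + 2))) = -(j + (2 - 5))/(8*(j + (2*j + 2))) = -(j - 3)/(8*(j + (2 + 2*j))) = -(-3 + j)/(8*(2 + 3*j)))
(S(-3) - 99)**2 = ((3 - 1*(-3))/(8*(2 + 3*(-3))) - 99)**2 = ((3 + 3)/(8*(2 - 9)) - 99)**2 = ((1/8)*6/(-7) - 99)**2 = ((1/8)*(-1/7)*6 - 99)**2 = (-3/28 - 99)**2 = (-2775/28)**2 = 7700625/784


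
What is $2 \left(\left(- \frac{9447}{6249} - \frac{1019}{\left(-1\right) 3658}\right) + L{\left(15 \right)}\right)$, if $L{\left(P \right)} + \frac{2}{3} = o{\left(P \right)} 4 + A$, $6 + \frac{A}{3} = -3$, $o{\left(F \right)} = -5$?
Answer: $- \frac{1117794197}{11429421} \approx -97.8$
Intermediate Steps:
$A = -27$ ($A = -18 + 3 \left(-3\right) = -18 - 9 = -27$)
$L{\left(P \right)} = - \frac{143}{3}$ ($L{\left(P \right)} = - \frac{2}{3} - 47 = - \frac{143}{3}$)
$2 \left(\left(- \frac{9447}{6249} - \frac{1019}{\left(-1\right) 3658}\right) + L{\left(15 \right)}\right) = 2 \left(\left(- \frac{9447}{6249} - \frac{1019}{\left(-1\right) 3658}\right) - \frac{143}{3}\right) = 2 \left(\left(\left(-9447\right) \frac{1}{6249} - \frac{1019}{-3658}\right) - \frac{143}{3}\right) = 2 \left(\left(- \frac{3149}{2083} - - \frac{1019}{3658}\right) - \frac{143}{3}\right) = 2 \left(\left(- \frac{3149}{2083} + \frac{1019}{3658}\right) - \frac{143}{3}\right) = 2 \left(- \frac{9396465}{7619614} - \frac{143}{3}\right) = 2 \left(- \frac{1117794197}{22858842}\right) = - \frac{1117794197}{11429421}$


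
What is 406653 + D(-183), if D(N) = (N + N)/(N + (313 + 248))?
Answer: 25619078/63 ≈ 4.0665e+5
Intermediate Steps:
D(N) = 2*N/(561 + N) (D(N) = (2*N)/(N + 561) = (2*N)/(561 + N) = 2*N/(561 + N))
406653 + D(-183) = 406653 + 2*(-183)/(561 - 183) = 406653 + 2*(-183)/378 = 406653 + 2*(-183)*(1/378) = 406653 - 61/63 = 25619078/63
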